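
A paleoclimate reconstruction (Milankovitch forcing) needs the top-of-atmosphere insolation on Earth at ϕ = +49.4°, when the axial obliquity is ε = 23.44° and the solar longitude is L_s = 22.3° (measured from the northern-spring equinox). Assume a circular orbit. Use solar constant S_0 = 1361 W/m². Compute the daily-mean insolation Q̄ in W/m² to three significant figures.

Q̄ ≈ 361 W/m²

Solar declination: sin δ = sin ε · sin L_s = sin 23.44° × sin 22.3° = 0.15094, so δ = +8.682°.
cos h₀ = −tan(+49.4°) tan(+8.682°) = -0.1781, h₀ = 1.7499 rad.
Bracket: h₀ sin ϕ sin δ + cos ϕ cos δ sin h₀ = 1.7499×0.75927×0.15094 + 0.65077×0.98854×0.98400 = 0.200546 + 0.633019 = 0.833565.
Q̄ = (S_0/π) × [bracket] = (1361/π) × 0.833565 = 361.1 W/m².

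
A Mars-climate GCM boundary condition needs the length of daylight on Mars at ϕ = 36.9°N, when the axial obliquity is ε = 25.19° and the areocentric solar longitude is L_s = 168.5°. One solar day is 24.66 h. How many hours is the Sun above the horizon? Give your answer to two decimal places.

12.83 h

sin δ = sin 25.19° × sin 168.5° = 0.08486, so δ = +4.868°.
cos h₀ = −tan ϕ · tan δ = −tan(+36.9°) × tan(+4.868°) = -0.0639, so h₀ = 1.6348 rad = 93.67°.
Daylight = 2h₀/(2π) × 24.66 h = (1.6348/π) × 24.66 = 12.83 h.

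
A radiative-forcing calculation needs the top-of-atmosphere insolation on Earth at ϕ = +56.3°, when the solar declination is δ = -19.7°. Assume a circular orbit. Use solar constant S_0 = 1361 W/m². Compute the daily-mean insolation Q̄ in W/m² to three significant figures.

Q̄ ≈ 68.9 W/m²

cos h₀ = −tan(+56.3°) tan(-19.700°) = 0.5369, h₀ = 1.0041 rad.
Bracket: h₀ sin ϕ sin δ + cos ϕ cos δ sin h₀ = 1.0041×0.83195×-0.33710 + 0.55484×0.94147×0.84366 = -0.281600 + 0.440699 = 0.159099.
Q̄ = (S_0/π) × [bracket] = (1361/π) × 0.159099 = 68.92 W/m².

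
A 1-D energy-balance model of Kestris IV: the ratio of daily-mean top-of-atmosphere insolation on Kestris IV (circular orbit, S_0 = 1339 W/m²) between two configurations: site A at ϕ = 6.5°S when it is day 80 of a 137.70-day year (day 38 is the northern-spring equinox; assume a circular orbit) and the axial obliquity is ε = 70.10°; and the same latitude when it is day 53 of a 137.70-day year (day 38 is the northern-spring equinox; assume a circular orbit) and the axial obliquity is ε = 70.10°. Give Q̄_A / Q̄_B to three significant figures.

Q̄_A / Q̄_B ≈ 0.455

— Configuration A (ϕ=-6.5°):
Solar longitude: L_s = 360° × (80 − 38)/137.70 = 109.804°.
sin δ = sin 70.10° × sin 109.804° = 0.88468, so δ = +62.212°.
cos h₀ = −tan(-6.5°) tan(+62.212°) = 0.2162, h₀ = 1.3529 rad.
Bracket: h₀ sin ϕ sin δ + cos ϕ cos δ sin h₀ = 1.3529×-0.11320×0.88468 + 0.99357×0.46620×0.97635 = -0.135487 + 0.452248 = 0.316761.
Q̄ = (S_0/π) × [bracket] = (1339/π) × 0.316761 = 135.01 W/m².
— Configuration B (ϕ=-6.5°):
Solar longitude: L_s = 360° × (53 − 38)/137.70 = 39.216°.
sin δ = sin 70.10° × sin 39.216° = 0.59449, so δ = +36.476°.
cos h₀ = −tan(-6.5°) tan(+36.476°) = 0.0842, h₀ = 1.4865 rad.
Bracket: h₀ sin ϕ sin δ + cos ϕ cos δ sin h₀ = 1.4865×-0.11320×0.59449 + 0.99357×0.80410×0.99645 = -0.100036 + 0.796093 = 0.696057.
Q̄ = (S_0/π) × [bracket] = (1339/π) × 0.696057 = 296.67 W/m².
Ratio Q̄_A / Q̄_B = 135.01 / 296.67 = 0.4551.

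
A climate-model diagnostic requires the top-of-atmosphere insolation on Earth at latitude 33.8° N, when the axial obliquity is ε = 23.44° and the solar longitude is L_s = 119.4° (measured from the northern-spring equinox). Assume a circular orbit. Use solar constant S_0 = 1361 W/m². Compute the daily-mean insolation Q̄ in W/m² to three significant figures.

Q̄ ≈ 479 W/m²

Solar declination: sin δ = sin ε · sin L_s = sin 23.44° × sin 119.4° = 0.34656, so δ = +20.277°.
cos h₀ = −tan(+33.8°) tan(+20.277°) = -0.2473, h₀ = 1.8207 rad.
Bracket: h₀ sin ϕ sin δ + cos ϕ cos δ sin h₀ = 1.8207×0.55630×0.34656 + 0.83098×0.93803×0.96893 = 0.351015 + 0.755266 = 1.106281.
Q̄ = (S_0/π) × [bracket] = (1361/π) × 1.106281 = 479.3 W/m².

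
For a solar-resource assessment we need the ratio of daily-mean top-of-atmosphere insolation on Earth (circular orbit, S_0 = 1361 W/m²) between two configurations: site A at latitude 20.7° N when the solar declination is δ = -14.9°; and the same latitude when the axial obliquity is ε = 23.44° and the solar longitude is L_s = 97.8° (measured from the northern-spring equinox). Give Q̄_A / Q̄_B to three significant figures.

Q̄_A / Q̄_B ≈ 0.703

— Configuration A (ϕ=+20.7°):
cos h₀ = −tan(+20.7°) tan(-14.900°) = 0.1005, h₀ = 1.4701 rad.
Bracket: h₀ sin ϕ sin δ + cos ϕ cos δ sin h₀ = 1.4701×0.35347×-0.25713 + 0.93544×0.96638×0.99493 = -0.133614 + 0.899407 = 0.765793.
Q̄ = (S_0/π) × [bracket] = (1361/π) × 0.765793 = 331.76 W/m².
— Configuration B (ϕ=+20.7°):
Solar declination: sin δ = sin ε · sin L_s = sin 23.44° × sin 97.8° = 0.39411, so δ = +23.210°.
cos h₀ = −tan(+20.7°) tan(+23.210°) = -0.1620, h₀ = 1.7335 rad.
Bracket: h₀ sin ϕ sin δ + cos ϕ cos δ sin h₀ = 1.7335×0.35347×0.39411 + 0.93544×0.91906×0.98678 = 0.241487 + 0.848360 = 1.089847.
Q̄ = (S_0/π) × [bracket] = (1361/π) × 1.089847 = 472.14 W/m².
Ratio Q̄_A / Q̄_B = 331.76 / 472.14 = 0.7027.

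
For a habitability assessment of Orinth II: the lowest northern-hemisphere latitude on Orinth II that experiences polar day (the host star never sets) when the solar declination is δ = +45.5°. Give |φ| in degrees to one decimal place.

|φ| = 44.5°

Polar day requires cos H₀ = −tan φ tan δ ≤ −1, i.e. tan φ tan δ ≥ 1.
The boundary is |tan φ| · |tan δ| = 1, so |φ| = 90° − |δ| = 90° − 45.5° = 44.5° in the northern hemisphere.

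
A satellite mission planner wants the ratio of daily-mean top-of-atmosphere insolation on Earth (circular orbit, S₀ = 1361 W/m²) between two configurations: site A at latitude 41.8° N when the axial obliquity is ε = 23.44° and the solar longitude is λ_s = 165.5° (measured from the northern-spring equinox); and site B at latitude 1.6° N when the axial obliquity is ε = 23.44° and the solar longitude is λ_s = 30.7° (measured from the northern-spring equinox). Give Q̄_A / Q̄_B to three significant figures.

Q̄_A / Q̄_B ≈ 0.860

— Configuration A (φ=+41.8°):
Solar declination: sin δ = sin ε · sin λ_s = sin 23.44° × sin 165.5° = 0.09960, so δ = +5.716°.
cos H₀ = −tan(+41.8°) tan(+5.716°) = -0.0895, H₀ = 1.6604 rad.
Bracket: H₀ sin φ sin δ + cos φ cos δ sin H₀ = 1.6604×0.66653×0.09960 + 0.74548×0.99503×0.99599 = 0.110228 + 0.738800 = 0.849028.
Q̄ = (S₀/π) × [bracket] = (1361/π) × 0.849028 = 367.82 W/m².
— Configuration B (φ=+1.6°):
Solar declination: sin δ = sin ε · sin λ_s = sin 23.44° × sin 30.7° = 0.20309, so δ = +11.718°.
cos H₀ = −tan(+1.6°) tan(+11.718°) = -0.0058, H₀ = 1.5766 rad.
Bracket: H₀ sin φ sin δ + cos φ cos δ sin H₀ = 1.5766×0.02792×0.20309 + 0.99961×0.97916×0.99998 = 0.008940 + 0.978759 = 0.987699.
Q̄ = (S₀/π) × [bracket] = (1361/π) × 0.987699 = 427.89 W/m².
Ratio Q̄_A / Q̄_B = 367.82 / 427.89 = 0.8596.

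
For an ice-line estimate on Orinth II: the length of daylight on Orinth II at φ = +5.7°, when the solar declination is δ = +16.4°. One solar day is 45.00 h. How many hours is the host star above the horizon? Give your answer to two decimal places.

cos H₀ = −tan φ · tan δ = −tan(+5.7°) × tan(+16.400°) = -0.0294, so H₀ = 1.6002 rad = 91.68°.
Daylight = 2H₀/(2π) × 45.00 h = (1.6002/π) × 45.00 = 22.92 h.

22.92 h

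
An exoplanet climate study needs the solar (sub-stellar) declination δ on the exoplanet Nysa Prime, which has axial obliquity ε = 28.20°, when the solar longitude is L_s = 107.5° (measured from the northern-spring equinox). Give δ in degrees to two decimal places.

δ = +26.79°

sin δ = sin ε · sin L_s = sin 28.20° × sin 107.5° = 0.450680.
δ = arcsin(0.450680) = +26.79°.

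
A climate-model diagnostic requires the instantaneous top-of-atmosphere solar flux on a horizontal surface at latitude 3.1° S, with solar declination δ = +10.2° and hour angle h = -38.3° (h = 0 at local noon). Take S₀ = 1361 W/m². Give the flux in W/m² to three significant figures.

cos θ_z = sin φ sin δ + cos φ cos δ cos h = -0.009577 + 0.771243 = 0.761666.
Flux = S₀ · cos θ_z = 1361 × 0.761666 = 1037 W/m².

1.04e+03 W/m²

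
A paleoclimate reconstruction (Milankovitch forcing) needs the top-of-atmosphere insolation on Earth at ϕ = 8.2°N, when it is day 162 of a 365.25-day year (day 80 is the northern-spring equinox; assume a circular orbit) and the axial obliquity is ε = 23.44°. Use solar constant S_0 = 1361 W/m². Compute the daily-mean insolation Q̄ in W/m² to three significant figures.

Solar longitude: L_s = 360° × (162 − 80)/365.25 = 80.821°.
sin δ = sin 23.44° × sin 80.821° = 0.39270, so δ = +23.122°.
cos h₀ = −tan(+8.2°) tan(+23.122°) = -0.0615, h₀ = 1.6324 rad.
Bracket: h₀ sin ϕ sin δ + cos ϕ cos δ sin h₀ = 1.6324×0.14263×0.39270 + 0.98978×0.91967×0.99811 = 0.091432 + 0.908551 = 0.999983.
Q̄ = (S_0/π) × [bracket] = (1361/π) × 0.999983 = 433.2 W/m².

Q̄ ≈ 433 W/m²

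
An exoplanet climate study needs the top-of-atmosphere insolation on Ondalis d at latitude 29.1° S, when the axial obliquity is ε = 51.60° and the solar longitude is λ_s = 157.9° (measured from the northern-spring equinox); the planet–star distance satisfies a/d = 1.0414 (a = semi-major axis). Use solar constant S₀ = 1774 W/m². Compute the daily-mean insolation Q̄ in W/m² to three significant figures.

Q̄ ≈ 381 W/m²

Solar declination: sin δ = sin ε · sin λ_s = sin 51.60° × sin 157.9° = 0.29484, so δ = +17.148°.
cos H₀ = −tan(-29.1°) tan(+17.148°) = 0.1717, H₀ = 1.3982 rad.
Bracket: H₀ sin φ sin δ + cos φ cos δ sin H₀ = 1.3982×-0.48634×0.29484 + 0.87377×0.95555×0.98514 = -0.200491 + 0.822524 = 0.622033.
Inverse-square distance factor (a/d)² = 1.0414² = 1.084514.
Q̄ = (S₀/π) × 1.084514 × [bracket] = (1774/π) × 1.084514 × 0.622033 = 380.9 W/m².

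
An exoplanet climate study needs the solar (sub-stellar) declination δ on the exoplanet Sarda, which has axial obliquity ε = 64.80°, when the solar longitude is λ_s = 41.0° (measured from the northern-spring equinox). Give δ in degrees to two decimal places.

δ = +36.41°

sin δ = sin ε · sin λ_s = sin 64.80° × sin 41.0° = 0.593620.
δ = arcsin(0.593620) = +36.41°.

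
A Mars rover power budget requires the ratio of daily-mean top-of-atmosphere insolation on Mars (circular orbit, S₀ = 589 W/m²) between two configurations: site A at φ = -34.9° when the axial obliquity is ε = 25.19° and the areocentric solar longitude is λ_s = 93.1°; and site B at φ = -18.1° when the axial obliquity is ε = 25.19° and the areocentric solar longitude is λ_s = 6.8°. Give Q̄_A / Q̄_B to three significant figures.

— Configuration A (φ=-34.9°):
sin δ = sin 25.19° × sin 93.1° = 0.42500, so δ = +25.151°.
cos H₀ = −tan(-34.9°) tan(+25.151°) = 0.3275, H₀ = 1.2371 rad.
Bracket: H₀ sin φ sin δ + cos φ cos δ sin H₀ = 1.2371×-0.57215×0.42500 + 0.82015×0.90519×0.94484 = -0.300818 + 0.701441 = 0.400623.
Q̄ = (S₀/π) × [bracket] = (589/π) × 0.400623 = 75.111 W/m².
— Configuration B (φ=-18.1°):
sin δ = sin 25.19° × sin 6.8° = 0.05040, so δ = +2.889°.
cos H₀ = −tan(-18.1°) tan(+2.889°) = 0.0165, H₀ = 1.5543 rad.
Bracket: H₀ sin φ sin δ + cos φ cos δ sin H₀ = 1.5543×-0.31068×0.05040 + 0.95052×0.99873×0.99986 = -0.024338 + 0.949180 = 0.924842.
Q̄ = (S₀/π) × [bracket] = (589/π) × 0.924842 = 173.39 W/m².
Ratio Q̄_A / Q̄_B = 75.111 / 173.39 = 0.4332.

Q̄_A / Q̄_B ≈ 0.433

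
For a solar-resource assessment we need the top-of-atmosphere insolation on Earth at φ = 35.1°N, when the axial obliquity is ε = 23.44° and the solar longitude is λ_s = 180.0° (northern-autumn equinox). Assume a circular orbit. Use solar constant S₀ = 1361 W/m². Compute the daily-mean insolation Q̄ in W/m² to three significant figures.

Solar declination: sin δ = sin ε · sin λ_s = sin 23.44° × sin 180.0° = 0.00000, so δ = +0.000°.
cos H₀ = −tan(+35.1°) tan(+0.000°) = -0.0000, H₀ = 1.5708 rad.
Bracket: H₀ sin φ sin δ + cos φ cos δ sin H₀ = 1.5708×0.57501×0.00000 + 0.81815×1.00000×1.00000 = 0.000000 + 0.818150 = 0.818150.
Q̄ = (S₀/π) × [bracket] = (1361/π) × 0.818150 = 354.4 W/m².

Q̄ ≈ 354 W/m²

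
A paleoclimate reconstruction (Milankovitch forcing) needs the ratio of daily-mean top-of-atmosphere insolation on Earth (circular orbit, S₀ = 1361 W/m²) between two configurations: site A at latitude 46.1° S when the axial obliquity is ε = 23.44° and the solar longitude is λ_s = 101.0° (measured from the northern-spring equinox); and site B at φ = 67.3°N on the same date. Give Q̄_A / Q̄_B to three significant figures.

Q̄_A / Q̄_B ≈ 0.229

— Configuration A (φ=-46.1°):
Solar declination: sin δ = sin ε · sin λ_s = sin 23.44° × sin 101.0° = 0.39048, so δ = +22.984°.
cos H₀ = −tan(-46.1°) tan(+22.984°) = 0.4408, H₀ = 1.1144 rad.
Bracket: H₀ sin φ sin δ + cos φ cos δ sin H₀ = 1.1144×-0.72055×0.39048 + 0.69340×0.92061×0.89762 = -0.313548 + 0.572997 = 0.259449.
Q̄ = (S₀/π) × [bracket] = (1361/π) × 0.259449 = 112.40 W/m².
— Configuration B (φ=+67.3°):
cos H₀ = −tan(+67.3°) tan(+22.984°) = -1.0140 ≤ −1 ⇒ polar day, H₀ = π.
Bracket: H₀ sin φ sin δ + cos φ cos δ sin H₀ = 3.1416×0.92254×0.39048 + 0.38591×0.92061×0.00000 = 1.131709 + 0.000000 = 1.131709.
Q̄ = (S₀/π) × [bracket] = (1361/π) × 1.131709 = 490.28 W/m².
Ratio Q̄_A / Q̄_B = 112.40 / 490.28 = 0.2293.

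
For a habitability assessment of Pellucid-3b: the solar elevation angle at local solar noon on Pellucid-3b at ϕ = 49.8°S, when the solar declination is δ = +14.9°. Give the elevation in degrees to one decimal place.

At local noon the hour angle is zero, so the zenith angle equals |ϕ − δ| = |-49.8° − (+14.900°)| = 64.700°.
Elevation = 90° − 64.700° = 25.3°.

25.3°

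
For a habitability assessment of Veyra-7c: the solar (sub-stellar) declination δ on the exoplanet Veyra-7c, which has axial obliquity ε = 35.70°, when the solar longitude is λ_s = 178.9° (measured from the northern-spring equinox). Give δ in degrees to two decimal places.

δ = +0.64°

sin δ = sin ε · sin λ_s = sin 35.70° × sin 178.9° = 0.011202.
δ = arcsin(0.011202) = +0.64°.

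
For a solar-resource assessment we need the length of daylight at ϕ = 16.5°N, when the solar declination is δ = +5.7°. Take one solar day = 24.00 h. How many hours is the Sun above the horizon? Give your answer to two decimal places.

12.23 h

cos h₀ = −tan ϕ · tan δ = −tan(+16.5°) × tan(+5.700°) = -0.0296, so h₀ = 1.6004 rad = 91.69°.
Daylight = 2h₀/(2π) × 24.00 h = (1.6004/π) × 24.00 = 12.23 h.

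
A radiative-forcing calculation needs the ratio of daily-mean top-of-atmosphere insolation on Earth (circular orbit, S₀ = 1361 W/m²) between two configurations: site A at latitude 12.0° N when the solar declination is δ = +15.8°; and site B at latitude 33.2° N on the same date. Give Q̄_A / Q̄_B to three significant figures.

— Configuration A (φ=+12.0°):
cos H₀ = −tan(+12.0°) tan(+15.800°) = -0.0601, H₀ = 1.6310 rad.
Bracket: H₀ sin φ sin δ + cos φ cos δ sin H₀ = 1.6310×0.20791×0.27228 + 0.97815×0.96222×0.99819 = 0.092330 + 0.939492 = 1.031822.
Q̄ = (S₀/π) × [bracket] = (1361/π) × 1.031822 = 447.01 W/m².
— Configuration B (φ=+33.2°):
cos H₀ = −tan(+33.2°) tan(+15.800°) = -0.1852, H₀ = 1.7570 rad.
Bracket: H₀ sin φ sin δ + cos φ cos δ sin H₀ = 1.7570×0.54756×0.27228 + 0.83676×0.96222×0.98271 = 0.261950 + 0.791226 = 1.053176.
Q̄ = (S₀/π) × [bracket] = (1361/π) × 1.053176 = 456.26 W/m².
Ratio Q̄_A / Q̄_B = 447.01 / 456.26 = 0.9797.

Q̄_A / Q̄_B ≈ 0.980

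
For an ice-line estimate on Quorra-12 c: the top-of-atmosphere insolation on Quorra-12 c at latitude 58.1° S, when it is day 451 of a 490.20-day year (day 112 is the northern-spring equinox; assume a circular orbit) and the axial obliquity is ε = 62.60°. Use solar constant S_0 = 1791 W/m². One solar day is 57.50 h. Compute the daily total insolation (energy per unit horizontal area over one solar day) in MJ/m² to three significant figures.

261 MJ/m²

Solar longitude: L_s = 360° × (451 − 112)/490.20 = 248.960°.
sin δ = sin 62.60° × sin 248.960° = -0.82862, so δ = -55.958°.
cos h₀ = −tan(-58.1°) tan(-55.958°) = -2.3780 ≤ −1 ⇒ polar day, h₀ = π.
Bracket: h₀ sin ϕ sin δ + cos ϕ cos δ sin h₀ = 3.1416×-0.84897×-0.82862 + 0.52844×0.55981×0.00000 = 2.210032 + 0.000000 = 2.210032.
Q̄ = (S_0/π) × [bracket] = (1791/π) × 2.210032 = 1259.9 W/m².
Daily total = Q̄ × 57.50 h × 3600 s/h = 1259.9 × 57.50 × 3600 / 10⁶ = 260.8 MJ/m².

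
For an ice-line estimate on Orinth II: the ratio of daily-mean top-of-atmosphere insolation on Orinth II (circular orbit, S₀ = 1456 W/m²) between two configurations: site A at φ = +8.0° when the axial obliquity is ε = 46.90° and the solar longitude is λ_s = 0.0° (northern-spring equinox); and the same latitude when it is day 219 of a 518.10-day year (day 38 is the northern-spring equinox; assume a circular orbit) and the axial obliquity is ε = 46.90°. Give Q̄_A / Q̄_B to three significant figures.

Q̄_A / Q̄_B ≈ 1.06

— Configuration A (φ=+8.0°):
Solar declination: sin δ = sin ε · sin λ_s = sin 46.90° × sin 0.0° = 0.00000, so δ = +0.000°.
cos H₀ = −tan(+8.0°) tan(+0.000°) = -0.0000, H₀ = 1.5708 rad.
Bracket: H₀ sin φ sin δ + cos φ cos δ sin H₀ = 1.5708×0.13917×0.00000 + 0.99027×1.00000×1.00000 = 0.000000 + 0.990270 = 0.990270.
Q̄ = (S₀/π) × [bracket] = (1456/π) × 0.990270 = 458.95 W/m².
— Configuration B (φ=+8.0°):
Solar longitude: λ_s = 360° × (219 − 38)/518.10 = 125.767°.
sin δ = sin 46.90° × sin 125.767° = 0.59245, so δ = +36.331°.
cos H₀ = −tan(+8.0°) tan(+36.331°) = -0.1034, H₀ = 1.6743 rad.
Bracket: H₀ sin φ sin δ + cos φ cos δ sin H₀ = 1.6743×0.13917×0.59245 + 0.99027×0.80561×0.99464 = 0.138048 + 0.793495 = 0.931543.
Q̄ = (S₀/π) × [bracket] = (1456/π) × 0.931543 = 431.73 W/m².
Ratio Q̄_A / Q̄_B = 458.95 / 431.73 = 1.063.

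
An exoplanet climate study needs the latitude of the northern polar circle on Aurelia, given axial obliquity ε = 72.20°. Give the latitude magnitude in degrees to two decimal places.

17.80°

The polar circle is the lowest latitude that experiences at least one full rotation of continuous daylight at the northern-summer solstice; it lies at |ϕ| = 90° − ε = 90° − 72.20° = 17.80°.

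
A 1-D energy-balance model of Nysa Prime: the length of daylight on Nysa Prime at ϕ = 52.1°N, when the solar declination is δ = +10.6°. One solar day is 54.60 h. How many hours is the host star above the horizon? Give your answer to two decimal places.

31.52 h

cos h₀ = −tan ϕ · tan δ = −tan(+52.1°) × tan(+10.600°) = -0.2404, so h₀ = 1.8136 rad = 103.91°.
Daylight = 2h₀/(2π) × 54.60 h = (1.8136/π) × 54.60 = 31.52 h.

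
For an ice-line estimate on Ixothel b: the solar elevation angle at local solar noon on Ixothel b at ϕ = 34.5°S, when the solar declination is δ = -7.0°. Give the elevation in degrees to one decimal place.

At local noon the hour angle is zero, so the zenith angle equals |ϕ − δ| = |-34.5° − (-7.000°)| = 27.500°.
Elevation = 90° − 27.500° = 62.5°.

62.5°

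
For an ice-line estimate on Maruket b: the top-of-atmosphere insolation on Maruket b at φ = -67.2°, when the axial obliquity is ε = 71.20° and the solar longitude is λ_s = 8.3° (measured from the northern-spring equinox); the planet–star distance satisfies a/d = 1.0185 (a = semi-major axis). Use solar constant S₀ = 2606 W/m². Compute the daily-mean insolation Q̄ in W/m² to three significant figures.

Solar declination: sin δ = sin ε · sin λ_s = sin 71.20° × sin 8.3° = 0.13665, so δ = +7.854°.
cos H₀ = −tan(-67.2°) tan(+7.854°) = 0.3282, H₀ = 1.2364 rad.
Bracket: H₀ sin φ sin δ + cos φ cos δ sin H₀ = 1.2364×-0.92186×0.13665 + 0.38752×0.99062×0.94462 = -0.155752 + 0.362626 = 0.206874.
Inverse-square distance factor (a/d)² = 1.0185² = 1.037342.
Q̄ = (S₀/π) × 1.037342 × [bracket] = (2606/π) × 1.037342 × 0.206874 = 178.0 W/m².

Q̄ ≈ 178 W/m²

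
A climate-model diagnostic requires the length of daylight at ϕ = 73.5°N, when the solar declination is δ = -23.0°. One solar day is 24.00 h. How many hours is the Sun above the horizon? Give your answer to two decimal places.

cos h₀ = −tan ϕ · tan δ = 1.4330 ≥ 1, so the Sun never rises (polar night) and h₀ = 0.
Daylight = 2h₀/(2π) × 24.00 h = (0.0000/π) × 24.00 = 0.00 h.

0.00 h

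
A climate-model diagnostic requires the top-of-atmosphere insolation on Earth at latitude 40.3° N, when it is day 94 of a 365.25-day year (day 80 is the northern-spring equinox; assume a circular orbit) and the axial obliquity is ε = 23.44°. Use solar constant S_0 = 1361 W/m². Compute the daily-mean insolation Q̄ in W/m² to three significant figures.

Solar longitude: L_s = 360° × (94 − 80)/365.25 = 13.799°.
sin δ = sin 23.44° × sin 13.799° = 0.09488, so δ = +5.444°.
cos h₀ = −tan(+40.3°) tan(+5.444°) = -0.0808, h₀ = 1.6517 rad.
Bracket: h₀ sin ϕ sin δ + cos ϕ cos δ sin h₀ = 1.6517×0.64679×0.09488 + 0.76267×0.99549×0.99673 = 0.101361 + 0.756748 = 0.858109.
Q̄ = (S_0/π) × [bracket] = (1361/π) × 0.858109 = 371.7 W/m².

Q̄ ≈ 372 W/m²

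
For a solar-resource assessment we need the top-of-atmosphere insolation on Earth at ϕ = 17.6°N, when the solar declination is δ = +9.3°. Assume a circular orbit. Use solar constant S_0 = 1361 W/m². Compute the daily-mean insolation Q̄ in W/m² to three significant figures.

cos h₀ = −tan(+17.6°) tan(+9.300°) = -0.0519, h₀ = 1.6228 rad.
Bracket: h₀ sin ϕ sin δ + cos ϕ cos δ sin h₀ = 1.6228×0.30237×0.16160 + 0.95319×0.98686×0.99865 = 0.079295 + 0.939395 = 1.018690.
Q̄ = (S_0/π) × [bracket] = (1361/π) × 1.018690 = 441.3 W/m².

Q̄ ≈ 441 W/m²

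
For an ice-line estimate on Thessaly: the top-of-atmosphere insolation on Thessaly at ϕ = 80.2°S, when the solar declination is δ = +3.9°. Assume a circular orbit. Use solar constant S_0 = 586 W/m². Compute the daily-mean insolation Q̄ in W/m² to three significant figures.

cos h₀ = −tan(-80.2°) tan(+3.900°) = 0.3947, h₀ = 1.1651 rad.
Bracket: h₀ sin ϕ sin δ + cos ϕ cos δ sin h₀ = 1.1651×-0.98541×0.06802 + 0.17021×0.99768×0.91882 = -0.078094 + 0.156030 = 0.077936.
Q̄ = (S_0/π) × [bracket] = (586/π) × 0.077936 = 14.54 W/m².

Q̄ ≈ 14.5 W/m²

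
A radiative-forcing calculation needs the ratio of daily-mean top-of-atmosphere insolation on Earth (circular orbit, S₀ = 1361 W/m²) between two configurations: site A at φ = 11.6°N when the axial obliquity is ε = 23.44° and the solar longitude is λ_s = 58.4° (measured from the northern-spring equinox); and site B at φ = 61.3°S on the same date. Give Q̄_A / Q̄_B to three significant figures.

Q̄_A / Q̄_B ≈ 11.9

— Configuration A (φ=+11.6°):
Solar declination: sin δ = sin ε · sin λ_s = sin 23.44° × sin 58.4° = 0.33881, so δ = +19.804°.
cos H₀ = −tan(+11.6°) tan(+19.804°) = -0.0739, H₀ = 1.6448 rad.
Bracket: H₀ sin φ sin δ + cos φ cos δ sin H₀ = 1.6448×0.20108×0.33881 + 0.97958×0.94086×0.99726 = 0.112057 + 0.919122 = 1.031179.
Q̄ = (S₀/π) × [bracket] = (1361/π) × 1.031179 = 446.73 W/m².
— Configuration B (φ=-61.3°):
cos H₀ = −tan(-61.3°) tan(+19.804°) = 0.6577, H₀ = 0.8530 rad.
Bracket: H₀ sin φ sin δ + cos φ cos δ sin H₀ = 0.8530×-0.87715×0.33881 + 0.48022×0.94086×0.75324 = -0.253501 + 0.340329 = 0.086828.
Q̄ = (S₀/π) × [bracket] = (1361/π) × 0.086828 = 37.616 W/m².
Ratio Q̄_A / Q̄_B = 446.73 / 37.616 = 11.88.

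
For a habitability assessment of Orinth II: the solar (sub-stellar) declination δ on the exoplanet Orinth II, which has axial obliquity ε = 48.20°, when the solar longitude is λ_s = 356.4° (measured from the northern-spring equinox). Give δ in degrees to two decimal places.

sin δ = sin ε · sin λ_s = sin 48.20° × sin 356.4° = -0.046809.
δ = arcsin(-0.046809) = -2.68°.

δ = -2.68°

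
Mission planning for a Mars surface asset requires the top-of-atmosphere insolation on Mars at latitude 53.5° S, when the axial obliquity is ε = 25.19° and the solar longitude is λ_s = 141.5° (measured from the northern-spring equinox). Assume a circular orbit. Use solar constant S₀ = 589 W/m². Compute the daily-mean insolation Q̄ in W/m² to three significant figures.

Q̄ ≈ 52.3 W/m²

Solar declination: sin δ = sin ε · sin λ_s = sin 25.19° × sin 141.5° = 0.26496, so δ = +15.364°.
cos H₀ = −tan(-53.5°) tan(+15.364°) = 0.3713, H₀ = 1.1903 rad.
Bracket: H₀ sin φ sin δ + cos φ cos δ sin H₀ = 1.1903×-0.80386×0.26496 + 0.59482×0.96426×0.92850 = -0.253523 + 0.532552 = 0.279029.
Q̄ = (S₀/π) × [bracket] = (589/π) × 0.279029 = 52.31 W/m².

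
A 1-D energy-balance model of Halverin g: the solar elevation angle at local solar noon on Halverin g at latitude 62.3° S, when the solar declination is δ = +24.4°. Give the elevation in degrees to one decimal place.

3.3°

At local noon the hour angle is zero, so the zenith angle equals |φ − δ| = |-62.3° − (+24.400°)| = 86.700°.
Elevation = 90° − 86.700° = 3.3°.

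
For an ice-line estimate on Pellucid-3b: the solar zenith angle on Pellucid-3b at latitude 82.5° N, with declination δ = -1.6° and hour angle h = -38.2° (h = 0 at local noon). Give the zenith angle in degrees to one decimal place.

θ_z = 85.7°

cos θ_z = sin φ sin δ + cos φ cos δ cos h = -0.027683 + 0.102535 = 0.074852.
θ_z = arccos(0.074852) = 85.7°.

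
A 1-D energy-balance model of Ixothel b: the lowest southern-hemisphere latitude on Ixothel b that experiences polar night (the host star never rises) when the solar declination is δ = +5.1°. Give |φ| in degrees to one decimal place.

|φ| = 84.9°

Polar night requires cos H₀ = −tan φ tan δ ≥ 1, i.e. tan φ tan δ ≤ −1.
The boundary is |tan φ| · |tan δ| = 1, so |φ| = 90° − |δ| = 90° − 5.1° = 84.9° in the southern hemisphere.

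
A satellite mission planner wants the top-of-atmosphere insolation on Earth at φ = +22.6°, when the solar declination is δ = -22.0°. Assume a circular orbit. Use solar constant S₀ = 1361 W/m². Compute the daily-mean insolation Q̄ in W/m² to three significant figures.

cos H₀ = −tan(+22.6°) tan(-22.000°) = 0.1682, H₀ = 1.4018 rad.
Bracket: H₀ sin φ sin δ + cos φ cos δ sin H₀ = 1.4018×0.38430×-0.37461 + 0.92321×0.92718×0.98576 = -0.201807 + 0.843793 = 0.641986.
Q̄ = (S₀/π) × [bracket] = (1361/π) × 0.641986 = 278.1 W/m².

Q̄ ≈ 278 W/m²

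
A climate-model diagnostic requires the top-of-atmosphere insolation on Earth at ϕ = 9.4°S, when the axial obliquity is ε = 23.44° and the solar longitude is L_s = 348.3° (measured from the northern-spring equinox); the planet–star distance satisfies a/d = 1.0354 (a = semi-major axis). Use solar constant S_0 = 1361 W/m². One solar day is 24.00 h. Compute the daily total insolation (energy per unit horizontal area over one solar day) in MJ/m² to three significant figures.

40.3 MJ/m²

Solar declination: sin δ = sin ε · sin L_s = sin 23.44° × sin 348.3° = -0.08067, so δ = -4.627°.
cos h₀ = −tan(-9.4°) tan(-4.627°) = -0.0134, h₀ = 1.5842 rad.
Bracket: h₀ sin ϕ sin δ + cos ϕ cos δ sin h₀ = 1.5842×-0.16333×-0.08067 + 0.98657×0.99674×0.99991 = 0.020873 + 0.983265 = 1.004138.
Inverse-square distance factor (a/d)² = 1.0354² = 1.072053.
Q̄ = (S_0/π) × 1.072053 × [bracket] = (1361/π) × 1.072053 × 1.004138 = 466.36 W/m².
Daily total = Q̄ × 24.00 h × 3600 s/h = 466.36 × 24.00 × 3600 / 10⁶ = 40.29 MJ/m².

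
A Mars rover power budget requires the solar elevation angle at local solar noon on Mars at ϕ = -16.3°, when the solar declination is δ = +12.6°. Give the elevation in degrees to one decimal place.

61.1°

At local noon the hour angle is zero, so the zenith angle equals |ϕ − δ| = |-16.3° − (+12.600°)| = 28.900°.
Elevation = 90° − 28.900° = 61.1°.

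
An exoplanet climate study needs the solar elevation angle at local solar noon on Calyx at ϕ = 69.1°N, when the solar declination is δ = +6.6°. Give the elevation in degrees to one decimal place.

At local noon the hour angle is zero, so the zenith angle equals |ϕ − δ| = |+69.1° − (+6.600°)| = 62.500°.
Elevation = 90° − 62.500° = 27.5°.

27.5°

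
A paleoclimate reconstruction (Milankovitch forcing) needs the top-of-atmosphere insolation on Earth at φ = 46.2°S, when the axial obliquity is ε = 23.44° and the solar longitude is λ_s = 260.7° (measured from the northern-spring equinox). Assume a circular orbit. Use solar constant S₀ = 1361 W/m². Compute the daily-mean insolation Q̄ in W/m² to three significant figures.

Q̄ ≈ 496 W/m²

Solar declination: sin δ = sin ε · sin λ_s = sin 23.44° × sin 260.7° = -0.39256, so δ = -23.114°.
cos H₀ = −tan(-46.2°) tan(-23.114°) = -0.4451, H₀ = 2.0321 rad.
Bracket: H₀ sin φ sin δ + cos φ cos δ sin H₀ = 2.0321×-0.72176×-0.39256 + 0.69214×0.91973×0.89549 = 0.575763 + 0.570053 = 1.145816.
Q̄ = (S₀/π) × [bracket] = (1361/π) × 1.145816 = 496.4 W/m².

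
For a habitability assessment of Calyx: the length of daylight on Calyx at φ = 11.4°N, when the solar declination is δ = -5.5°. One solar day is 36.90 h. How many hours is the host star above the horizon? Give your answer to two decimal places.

18.22 h

cos H₀ = −tan φ · tan δ = −tan(+11.4°) × tan(-5.500°) = 0.0194, so H₀ = 1.5514 rad = 88.89°.
Daylight = 2H₀/(2π) × 36.90 h = (1.5514/π) × 36.90 = 18.22 h.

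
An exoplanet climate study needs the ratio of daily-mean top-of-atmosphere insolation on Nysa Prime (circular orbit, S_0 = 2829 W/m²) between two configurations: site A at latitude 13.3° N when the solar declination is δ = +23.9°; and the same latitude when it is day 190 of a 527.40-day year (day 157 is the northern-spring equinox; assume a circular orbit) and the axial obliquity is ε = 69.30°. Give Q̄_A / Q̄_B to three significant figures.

— Configuration A (ϕ=+13.3°):
cos h₀ = −tan(+13.3°) tan(+23.900°) = -0.1048, h₀ = 1.6757 rad.
Bracket: h₀ sin ϕ sin δ + cos ϕ cos δ sin h₀ = 1.6757×0.23005×0.40514 + 0.97318×0.91425×0.99450 = 0.156179 + 0.884836 = 1.041015.
Q̄ = (S_0/π) × [bracket] = (2829/π) × 1.041015 = 937.43 W/m².
— Configuration B (ϕ=+13.3°):
Solar longitude: L_s = 360° × (190 − 157)/527.40 = 22.526°.
sin δ = sin 69.30° × sin 22.526° = 0.35837, so δ = +21.000°.
cos h₀ = −tan(+13.3°) tan(+21.000°) = -0.0907, h₀ = 1.6617 rad.
Bracket: h₀ sin ϕ sin δ + cos ϕ cos δ sin h₀ = 1.6617×0.23005×0.35837 + 0.97318×0.93358×0.99587 = 0.136996 + 0.904789 = 1.041785.
Q̄ = (S_0/π) × [bracket] = (2829/π) × 1.041785 = 938.13 W/m².
Ratio Q̄_A / Q̄_B = 937.43 / 938.13 = 0.9993.

Q̄_A / Q̄_B ≈ 0.999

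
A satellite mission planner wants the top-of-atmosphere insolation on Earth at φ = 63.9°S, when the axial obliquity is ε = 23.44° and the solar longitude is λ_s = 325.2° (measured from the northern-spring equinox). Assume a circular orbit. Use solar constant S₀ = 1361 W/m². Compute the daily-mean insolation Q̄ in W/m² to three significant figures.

Solar declination: sin δ = sin ε · sin λ_s = sin 23.44° × sin 325.2° = -0.22702, so δ = -13.122°.
cos H₀ = −tan(-63.9°) tan(-13.122°) = -0.4758, H₀ = 2.0667 rad.
Bracket: H₀ sin φ sin δ + cos φ cos δ sin H₀ = 2.0667×-0.89803×-0.22702 + 0.43994×0.97389×0.87953 = 0.421340 + 0.376837 = 0.798177.
Q̄ = (S₀/π) × [bracket] = (1361/π) × 0.798177 = 345.8 W/m².

Q̄ ≈ 346 W/m²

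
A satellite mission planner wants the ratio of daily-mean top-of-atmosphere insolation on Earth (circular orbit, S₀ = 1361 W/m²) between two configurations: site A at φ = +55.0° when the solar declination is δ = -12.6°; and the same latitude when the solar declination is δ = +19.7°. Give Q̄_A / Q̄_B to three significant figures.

Q̄_A / Q̄_B ≈ 0.294

— Configuration A (φ=+55.0°):
cos H₀ = −tan(+55.0°) tan(-12.600°) = 0.3192, H₀ = 1.2459 rad.
Bracket: H₀ sin φ sin δ + cos φ cos δ sin H₀ = 1.2459×0.81915×-0.21814 + 0.57358×0.97592×0.94768 = -0.222629 + 0.530481 = 0.307852.
Q̄ = (S₀/π) × [bracket] = (1361/π) × 0.307852 = 133.37 W/m².
— Configuration B (φ=+55.0°):
cos H₀ = −tan(+55.0°) tan(+19.700°) = -0.5114, H₀ = 2.1076 rad.
Bracket: H₀ sin φ sin δ + cos φ cos δ sin H₀ = 2.1076×0.81915×0.33710 + 0.57358×0.94147×0.85937 = 0.581983 + 0.464067 = 1.046050.
Q̄ = (S₀/π) × [bracket] = (1361/π) × 1.046050 = 453.17 W/m².
Ratio Q̄_A / Q̄_B = 133.37 / 453.17 = 0.2943.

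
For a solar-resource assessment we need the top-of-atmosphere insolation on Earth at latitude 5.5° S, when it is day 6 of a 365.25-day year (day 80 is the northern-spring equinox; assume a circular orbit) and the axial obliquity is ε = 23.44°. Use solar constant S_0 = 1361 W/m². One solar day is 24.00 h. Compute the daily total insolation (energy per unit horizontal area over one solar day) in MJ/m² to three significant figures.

Solar longitude: L_s = 360° × (6 − 80)/365.25 = -72.936°, i.e. -72.936° + 360° = 287.064°.
sin δ = sin 23.44° × sin 287.064° = -0.38028, so δ = -22.351°.
cos h₀ = −tan(-5.5°) tan(-22.351°) = -0.0396, h₀ = 1.6104 rad.
Bracket: h₀ sin ϕ sin δ + cos ϕ cos δ sin h₀ = 1.6104×-0.09585×-0.38028 + 0.99540×0.92487×0.99922 = 0.058699 + 0.919898 = 0.978597.
Q̄ = (S_0/π) × [bracket] = (1361/π) × 0.978597 = 423.95 W/m².
Daily total = Q̄ × 24.00 h × 3600 s/h = 423.95 × 24.00 × 3600 / 10⁶ = 36.63 MJ/m².

36.6 MJ/m²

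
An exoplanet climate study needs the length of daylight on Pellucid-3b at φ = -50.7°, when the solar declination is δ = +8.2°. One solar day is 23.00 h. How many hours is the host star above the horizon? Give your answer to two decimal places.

cos H₀ = −tan φ · tan δ = −tan(-50.7°) × tan(+8.200°) = 0.1761, so H₀ = 1.3938 rad = 79.86°.
Daylight = 2H₀/(2π) × 23.00 h = (1.3938/π) × 23.00 = 10.20 h.

10.20 h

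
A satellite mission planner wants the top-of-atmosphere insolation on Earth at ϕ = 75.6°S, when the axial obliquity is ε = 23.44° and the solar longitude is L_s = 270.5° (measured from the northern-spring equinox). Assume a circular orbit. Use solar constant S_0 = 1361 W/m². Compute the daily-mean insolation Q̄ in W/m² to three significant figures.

Q̄ ≈ 524 W/m²

Solar declination: sin δ = sin ε · sin L_s = sin 23.44° × sin 270.5° = -0.39777, so δ = -23.439°.
cos h₀ = −tan(-75.6°) tan(-23.439°) = -1.6886 ≤ −1 ⇒ polar day, h₀ = π.
Bracket: h₀ sin ϕ sin δ + cos ϕ cos δ sin h₀ = 3.1416×-0.96858×-0.39777 + 0.24869×0.91748×0.00000 = 1.210371 + 0.000000 = 1.210371.
Q̄ = (S_0/π) × [bracket] = (1361/π) × 1.210371 = 524.4 W/m².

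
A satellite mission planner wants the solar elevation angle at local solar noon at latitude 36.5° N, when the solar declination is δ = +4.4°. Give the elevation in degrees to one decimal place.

At local noon the hour angle is zero, so the zenith angle equals |φ − δ| = |+36.5° − (+4.400°)| = 32.100°.
Elevation = 90° − 32.100° = 57.9°.

57.9°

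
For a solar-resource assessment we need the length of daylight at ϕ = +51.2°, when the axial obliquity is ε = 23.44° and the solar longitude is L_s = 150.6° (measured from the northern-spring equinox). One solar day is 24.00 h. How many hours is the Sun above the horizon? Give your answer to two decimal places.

Solar declination: sin δ = sin ε · sin L_s = sin 23.44° × sin 150.6° = 0.19528, so δ = +11.261°.
cos h₀ = −tan ϕ · tan δ = −tan(+51.2°) × tan(+11.261°) = -0.2476, so h₀ = 1.8210 rad = 104.34°.
Daylight = 2h₀/(2π) × 24.00 h = (1.8210/π) × 24.00 = 13.91 h.

13.91 h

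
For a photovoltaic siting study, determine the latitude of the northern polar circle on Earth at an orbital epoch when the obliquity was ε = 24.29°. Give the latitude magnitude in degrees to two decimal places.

The polar circle is the lowest latitude that experiences at least one full rotation of continuous daylight at the northern-summer solstice; it lies at |φ| = 90° − ε = 90° − 24.29° = 65.71°.

65.71°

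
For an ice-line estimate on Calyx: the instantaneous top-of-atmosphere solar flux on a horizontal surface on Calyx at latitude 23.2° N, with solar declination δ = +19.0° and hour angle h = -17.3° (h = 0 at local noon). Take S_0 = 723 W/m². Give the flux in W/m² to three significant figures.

cos θ_z = sin ϕ sin δ + cos ϕ cos δ cos h = 0.128255 + 0.829744 = 0.957999.
Flux = S_0 · cos θ_z = 723 × 0.957999 = 692.6 W/m².

693 W/m²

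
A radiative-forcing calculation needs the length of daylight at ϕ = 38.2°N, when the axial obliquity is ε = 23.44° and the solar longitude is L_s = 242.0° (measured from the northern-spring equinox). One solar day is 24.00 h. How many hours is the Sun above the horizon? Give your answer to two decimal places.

9.71 h

Solar declination: sin δ = sin ε · sin L_s = sin 23.44° × sin 242.0° = -0.35123, so δ = -20.562°.
cos h₀ = −tan ϕ · tan δ = −tan(+38.2°) × tan(-20.562°) = 0.2952, so h₀ = 1.2711 rad = 72.83°.
Daylight = 2h₀/(2π) × 24.00 h = (1.2711/π) × 24.00 = 9.71 h.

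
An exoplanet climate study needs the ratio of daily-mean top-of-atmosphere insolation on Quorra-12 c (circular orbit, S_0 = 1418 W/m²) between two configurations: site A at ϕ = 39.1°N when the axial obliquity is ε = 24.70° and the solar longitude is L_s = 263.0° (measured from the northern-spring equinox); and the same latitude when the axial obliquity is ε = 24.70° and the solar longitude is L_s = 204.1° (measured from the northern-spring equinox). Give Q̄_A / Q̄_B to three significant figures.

— Configuration A (ϕ=+39.1°):
Solar declination: sin δ = sin ε · sin L_s = sin 24.70° × sin 263.0° = -0.41475, so δ = -24.504°.
cos h₀ = −tan(+39.1°) tan(-24.504°) = 0.3704, h₀ = 1.1913 rad.
Bracket: h₀ sin ϕ sin δ + cos ϕ cos δ sin h₀ = 1.1913×0.63068×-0.41475 + 0.77605×0.90993×0.92886 = -0.311614 + 0.655916 = 0.344302.
Q̄ = (S_0/π) × [bracket] = (1418/π) × 0.344302 = 155.41 W/m².
— Configuration B (ϕ=+39.1°):
Solar declination: sin δ = sin ε · sin L_s = sin 24.70° × sin 204.1° = -0.17063, so δ = -9.824°.
cos h₀ = −tan(+39.1°) tan(-9.824°) = 0.1407, h₀ = 1.4296 rad.
Bracket: h₀ sin ϕ sin δ + cos ϕ cos δ sin h₀ = 1.4296×0.63068×-0.17063 + 0.77605×0.98534×0.99005 = -0.153843 + 0.757065 = 0.603222.
Q̄ = (S_0/π) × [bracket] = (1418/π) × 0.603222 = 272.27 W/m².
Ratio Q̄_A / Q̄_B = 155.41 / 272.27 = 0.5708.

Q̄_A / Q̄_B ≈ 0.571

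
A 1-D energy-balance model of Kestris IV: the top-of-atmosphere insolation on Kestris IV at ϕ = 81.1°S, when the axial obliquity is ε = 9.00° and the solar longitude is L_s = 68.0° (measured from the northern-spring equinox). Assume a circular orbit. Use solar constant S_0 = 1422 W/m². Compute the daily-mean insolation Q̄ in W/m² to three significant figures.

Q̄ ≈ 1.06 W/m²

Solar declination: sin δ = sin ε · sin L_s = sin 9.00° × sin 68.0° = 0.14504, so δ = +8.340°.
cos h₀ = −tan(-81.1°) tan(+8.340°) = 0.9361, h₀ = 0.3593 rad.
Bracket: h₀ sin ϕ sin δ + cos ϕ cos δ sin h₀ = 0.3593×-0.98796×0.14504 + 0.15471×0.98943×0.35166 = -0.051485 + 0.053830 = 0.002345.
Q̄ = (S_0/π) × [bracket] = (1422/π) × 0.002345 = 1.061 W/m².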